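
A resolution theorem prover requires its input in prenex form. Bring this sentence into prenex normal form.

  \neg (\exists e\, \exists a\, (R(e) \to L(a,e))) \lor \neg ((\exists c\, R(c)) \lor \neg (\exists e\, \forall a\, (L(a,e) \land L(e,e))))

First replace A → B with ¬A ∨ B.
  \neg (\exists e\, \exists a\, (\neg R(e) \lor L(a,e))) \lor \neg ((\exists c\, R(c)) \lor \neg (\exists e\, \forall a\, (L(a,e) \land L(e,e))))
Move each ¬ inward, flipping quantifiers it crosses:
  (\forall e\, \forall a\, (R(e) \land \neg L(a,e))) \lor (\forall c\, \neg R(c)) \land (\exists e\, \forall a\, (L(a,e) \land L(e,e)))
Standardize variables apart so no two quantifiers bind the same name: e↦q, a↦r.
  (\forall e\, \forall a\, (R(e) \land \neg L(a,e))) \lor (\forall c\, \neg R(c)) \land (\exists q\, \forall r\, (L(r,q) \land L(q,q)))
Pull the quantifiers to the front (each side's bound variable is not free in the other side):
  \forall e\, \forall a\, \forall c\, \exists q\, \forall r\, (R(e) \land \neg L(a,e) \lor \neg R(c) \land L(r,q) \land L(q,q))

\forall e\, \forall a\, \forall c\, \exists q\, \forall r\, (R(e) \land \neg L(a,e) \lor \neg R(c) \land L(r,q) \land L(q,q))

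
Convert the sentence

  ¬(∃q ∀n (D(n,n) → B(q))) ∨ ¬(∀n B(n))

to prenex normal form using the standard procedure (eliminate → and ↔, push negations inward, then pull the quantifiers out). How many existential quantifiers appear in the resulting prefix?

First replace A → B with ¬A ∨ B.
  ¬(∃q ∀n (¬D(n,n) ∨ B(q))) ∨ ¬(∀n B(n))
Push ¬ through the quantifiers and connectives to reach negation normal form:
  (∀q ∃n (D(n,n) ∧ ¬B(q))) ∨ (∃n ¬B(n))
Standardize variables apart so no two quantifiers bind the same name: n↦p.
  (∀q ∃n (D(n,n) ∧ ¬B(q))) ∨ (∃p ¬B(p))
Pull the quantifiers to the front (each side's bound variable is not free in the other side):
  ∀q ∃n ∃p (D(n,n) ∧ ¬B(q) ∨ ¬B(p))
The prefix is ∀q ∃n ∃p: 1 universal, 2 existential.

2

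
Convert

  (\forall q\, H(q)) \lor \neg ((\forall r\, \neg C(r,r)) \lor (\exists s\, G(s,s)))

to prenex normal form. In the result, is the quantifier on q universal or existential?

Move each ¬ inward, flipping quantifiers it crosses:
  (\forall q\, H(q)) \lor (\exists r\, C(r,r)) \land (\forall s\, \neg G(s,s))
Extract every quantifier outward, since the variables are now distinct and don't occur free across branches:
  \forall q\, \exists r\, \forall s\, (H(q) \lor C(r,r) \land \neg G(s,s))
The quantifier \forall q sits under an even number of negations, so it remains universal.

universal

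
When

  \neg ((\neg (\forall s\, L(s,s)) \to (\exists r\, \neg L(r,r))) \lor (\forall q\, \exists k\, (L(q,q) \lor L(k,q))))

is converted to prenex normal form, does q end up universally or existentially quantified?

existential

Rewrite implications/biconditionals: A → B as ¬A ∨ B.
  \neg (\neg \neg (\forall s\, L(s,s)) \lor (\exists r\, \neg L(r,r)) \lor (\forall q\, \exists k\, (L(q,q) \lor L(k,q))))
Move each ¬ inward, flipping quantifiers it crosses:
  (\exists s\, \neg L(s,s)) \land (\forall r\, L(r,r)) \land (\exists q\, \forall k\, (\neg L(q,q) \land \neg L(k,q)))
All bound variables are already distinct, so no renaming is needed.
Extract every quantifier outward, since the variables are now distinct and don't occur free across branches:
  \exists s\, \forall r\, \exists q\, \forall k\, (\neg L(s,s) \land L(r,r) \land \neg L(q,q) \land \neg L(k,q))
The quantifier \forall q sits under an odd number of negations (counting the antecedent side of each →), so it flips to \exists q.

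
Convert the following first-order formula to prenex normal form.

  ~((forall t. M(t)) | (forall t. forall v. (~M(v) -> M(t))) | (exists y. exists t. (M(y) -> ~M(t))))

exists t. exists b. exists v. forall y. forall z1. (~M(t) & ~M(v) & ~M(b) & M(y) & M(z1))

First replace A → B with ¬A ∨ B.
  ~((forall t. M(t)) | (forall t. forall v. (~~M(v) | M(t))) | (exists y. exists t. (~M(y) | ~M(t))))
Drive negations inward (¬∀x A ≡ ∃x ¬A, ¬∃x A ≡ ∀x ¬A, De Morgan for ∧/∨):
  (exists t. ~M(t)) & (exists t. exists v. (~M(v) & ~M(t))) & (forall y. forall t. (M(y) & M(t)))
Give each quantifier a distinct variable: t↦b, t↦z1.
  (exists t. ~M(t)) & (exists b. exists v. (~M(v) & ~M(b))) & (forall y. forall z1. (M(y) & M(z1)))
Finally move all quantifiers to the prefix:
  exists t. exists b. exists v. forall y. forall z1. (~M(t) & ~M(v) & ~M(b) & M(y) & M(z1))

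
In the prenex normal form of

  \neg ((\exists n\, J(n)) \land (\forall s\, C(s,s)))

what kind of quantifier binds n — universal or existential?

Drive negations inward (¬∀x A ≡ ∃x ¬A, ¬∃x A ≡ ∀x ¬A, De Morgan for ∧/∨):
  (\forall n\, \neg J(n)) \lor (\exists s\, \neg C(s,s))
Finally move all quantifiers to the prefix:
  \forall n\, \exists s\, (\neg J(n) \lor \neg C(s,s))
The quantifier \exists n sits under an odd number of negations, so it flips to \forall n.

universal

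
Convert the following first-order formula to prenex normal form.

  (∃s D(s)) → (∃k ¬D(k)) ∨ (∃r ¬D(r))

∀s ∃k ∃r (¬D(s) ∨ ¬D(k) ∨ ¬D(r))

Eliminate → and ↔ using ¬ and ∨.
  ¬(∃s D(s)) ∨ (∃k ¬D(k)) ∨ (∃r ¬D(r))
Drive negations inward (¬∀x A ≡ ∃x ¬A, ¬∃x A ≡ ∀x ¬A, De Morgan for ∧/∨):
  (∀s ¬D(s)) ∨ (∃k ¬D(k)) ∨ (∃r ¬D(r))
Finally move all quantifiers to the prefix:
  ∀s ∃k ∃r (¬D(s) ∨ ¬D(k) ∨ ¬D(r))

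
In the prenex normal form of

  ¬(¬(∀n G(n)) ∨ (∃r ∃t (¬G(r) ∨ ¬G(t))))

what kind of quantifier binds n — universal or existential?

Drive negations inward (¬∀x A ≡ ∃x ¬A, ¬∃x A ≡ ∀x ¬A, De Morgan for ∧/∨):
  (∀n G(n)) ∧ (∀r ∀t (G(r) ∧ G(t)))
All bound variables are already distinct, so no renaming is needed.
Extract every quantifier outward, since the variables are now distinct and don't occur free across branches:
  ∀n ∀r ∀t (G(n) ∧ G(r) ∧ G(t))
The quantifier ∀n sits under an even number of negations, so it remains universal.

universal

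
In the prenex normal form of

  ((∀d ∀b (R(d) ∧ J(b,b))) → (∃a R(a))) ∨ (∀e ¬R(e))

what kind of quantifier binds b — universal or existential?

existential

First replace A → B with ¬A ∨ B.
  ¬(∀d ∀b (R(d) ∧ J(b,b))) ∨ (∃a R(a)) ∨ (∀e ¬R(e))
Drive negations inward (¬∀x A ≡ ∃x ¬A, ¬∃x A ≡ ∀x ¬A, De Morgan for ∧/∨):
  (∃d ∃b (¬R(d) ∨ ¬J(b,b))) ∨ (∃a R(a)) ∨ (∀e ¬R(e))
All bound variables are already distinct, so no renaming is needed.
Finally move all quantifiers to the prefix:
  ∃d ∃b ∃a ∀e (¬R(d) ∨ ¬J(b,b) ∨ R(a) ∨ ¬R(e))
The quantifier ∀b sits under an odd number of negations (counting the antecedent side of each →), so it flips to ∃b.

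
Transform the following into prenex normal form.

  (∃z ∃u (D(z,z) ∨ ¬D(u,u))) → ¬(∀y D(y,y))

Rewrite implications/biconditionals: A → B as ¬A ∨ B.
  ¬(∃z ∃u (D(z,z) ∨ ¬D(u,u))) ∨ ¬(∀y D(y,y))
Drive negations inward (¬∀x A ≡ ∃x ¬A, ¬∃x A ≡ ∀x ¬A, De Morgan for ∧/∨):
  (∀z ∀u (¬D(z,z) ∧ D(u,u))) ∨ (∃y ¬D(y,y))
All bound variables are already distinct, so no renaming is needed.
Pull the quantifiers to the front (each side's bound variable is not free in the other side):
  ∀z ∀u ∃y (¬D(z,z) ∧ D(u,u) ∨ ¬D(y,y))

∀z ∀u ∃y (¬D(z,z) ∧ D(u,u) ∨ ¬D(y,y))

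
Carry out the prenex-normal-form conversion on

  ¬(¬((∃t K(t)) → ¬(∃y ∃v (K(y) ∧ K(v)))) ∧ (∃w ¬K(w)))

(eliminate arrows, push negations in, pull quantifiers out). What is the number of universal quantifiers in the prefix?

4

First replace A → B with ¬A ∨ B.
  ¬(¬(¬(∃t K(t)) ∨ ¬(∃y ∃v (K(y) ∧ K(v)))) ∧ (∃w ¬K(w)))
Push ¬ through the quantifiers and connectives to reach negation normal form:
  (∀t ¬K(t)) ∨ (∀y ∀v (¬K(y) ∨ ¬K(v))) ∨ (∀w K(w))
All bound variables are already distinct, so no renaming is needed.
Extract every quantifier outward, since the variables are now distinct and don't occur free across branches:
  ∀t ∀y ∀v ∀w (¬K(t) ∨ ¬K(y) ∨ ¬K(v) ∨ K(w))
The prefix is ∀t ∀y ∀v ∀w: 4 universal, 0 existential.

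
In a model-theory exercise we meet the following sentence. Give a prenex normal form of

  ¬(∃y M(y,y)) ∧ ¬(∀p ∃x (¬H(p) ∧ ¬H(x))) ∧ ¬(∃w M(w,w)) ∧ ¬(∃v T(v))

∀y ∃p ∀x ∀w ∀v (¬M(y,y) ∧ (H(p) ∨ H(x)) ∧ ¬M(w,w) ∧ ¬T(v))

Drive negations inward (¬∀x A ≡ ∃x ¬A, ¬∃x A ≡ ∀x ¬A, De Morgan for ∧/∨):
  (∀y ¬M(y,y)) ∧ (∃p ∀x (H(p) ∨ H(x))) ∧ (∀w ¬M(w,w)) ∧ (∀v ¬T(v))
All bound variables are already distinct, so no renaming is needed.
Extract every quantifier outward, since the variables are now distinct and don't occur free across branches:
  ∀y ∃p ∀x ∀w ∀v (¬M(y,y) ∧ (H(p) ∨ H(x)) ∧ ¬M(w,w) ∧ ¬T(v))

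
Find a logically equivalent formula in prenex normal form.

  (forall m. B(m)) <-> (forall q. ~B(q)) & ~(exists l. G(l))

Rewrite implications/biconditionals: A → B as ¬A ∨ B; A ↔ B as (¬A ∨ B) ∧ (¬B ∨ A).
  (~(forall m. B(m)) | (forall q. ~B(q)) & ~(exists l. G(l))) & (~((forall q. ~B(q)) & ~(exists l. G(l))) | (forall m. B(m)))
Move each ¬ inward, flipping quantifiers it crosses:
  ((exists m. ~B(m)) | (forall q. ~B(q)) & (forall l. ~G(l))) & ((exists q. B(q)) | (exists l. G(l)) | (forall m. B(m)))
Standardize variables apart so no two quantifiers bind the same name: q↦a, l↦v, m↦b.
  ((exists m. ~B(m)) | (forall q. ~B(q)) & (forall l. ~G(l))) & ((exists a. B(a)) | (exists v. G(v)) | (forall b. B(b)))
Pull the quantifiers to the front (each side's bound variable is not free in the other side):
  exists m. forall q. forall l. exists a. exists v. forall b. ((~B(m) | ~B(q) & ~G(l)) & (B(a) | G(v) | B(b)))

exists m. forall q. forall l. exists a. exists v. forall b. ((~B(m) | ~B(q) & ~G(l)) & (B(a) | G(v) | B(b)))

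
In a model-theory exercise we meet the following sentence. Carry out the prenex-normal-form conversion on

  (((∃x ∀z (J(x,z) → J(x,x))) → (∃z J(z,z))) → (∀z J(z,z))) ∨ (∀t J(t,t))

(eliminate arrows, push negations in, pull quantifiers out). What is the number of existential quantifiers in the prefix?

Rewrite implications/biconditionals: A → B as ¬A ∨ B.
  ¬(¬(∃x ∀z (¬J(x,z) ∨ J(x,x))) ∨ (∃z J(z,z))) ∨ (∀z J(z,z)) ∨ (∀t J(t,t))
Move each ¬ inward, flipping quantifiers it crosses:
  (∃x ∀z (¬J(x,z) ∨ J(x,x))) ∧ (∀z ¬J(z,z)) ∨ (∀z J(z,z)) ∨ (∀t J(t,t))
Give each quantifier a distinct variable: z↦b, z↦v.
  (∃x ∀z (¬J(x,z) ∨ J(x,x))) ∧ (∀b ¬J(b,b)) ∨ (∀v J(v,v)) ∨ (∀t J(t,t))
Extract every quantifier outward, since the variables are now distinct and don't occur free across branches:
  ∃x ∀z ∀b ∀v ∀t ((¬J(x,z) ∨ J(x,x)) ∧ ¬J(b,b) ∨ J(v,v) ∨ J(t,t))
The prefix is ∃x ∀z ∀b ∀v ∀t: 4 universal, 1 existential.

1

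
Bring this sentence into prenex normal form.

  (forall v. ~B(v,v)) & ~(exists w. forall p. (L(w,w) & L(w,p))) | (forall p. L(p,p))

Drive negations inward (¬∀x A ≡ ∃x ¬A, ¬∃x A ≡ ∀x ¬A, De Morgan for ∧/∨):
  (forall v. ~B(v,v)) & (forall w. exists p. (~L(w,w) | ~L(w,p))) | (forall p. L(p,p))
Give each quantifier a distinct variable: p↦z1.
  (forall v. ~B(v,v)) & (forall w. exists p. (~L(w,w) | ~L(w,p))) | (forall z1. L(z1,z1))
Pull the quantifiers to the front (each side's bound variable is not free in the other side):
  forall v. forall w. exists p. forall z1. (~B(v,v) & (~L(w,w) | ~L(w,p)) | L(z1,z1))

forall v. forall w. exists p. forall z1. (~B(v,v) & (~L(w,w) | ~L(w,p)) | L(z1,z1))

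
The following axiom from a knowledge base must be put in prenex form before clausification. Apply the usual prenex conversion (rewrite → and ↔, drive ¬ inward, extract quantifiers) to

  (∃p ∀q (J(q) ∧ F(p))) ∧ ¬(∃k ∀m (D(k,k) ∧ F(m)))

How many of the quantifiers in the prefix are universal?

2

Push ¬ through the quantifiers and connectives to reach negation normal form:
  (∃p ∀q (J(q) ∧ F(p))) ∧ (∀k ∃m (¬D(k,k) ∨ ¬F(m)))
All bound variables are already distinct, so no renaming is needed.
Finally move all quantifiers to the prefix:
  ∃p ∀q ∀k ∃m (J(q) ∧ F(p) ∧ (¬D(k,k) ∨ ¬F(m)))
The prefix is ∃p ∀q ∀k ∃m: 2 universal, 2 existential.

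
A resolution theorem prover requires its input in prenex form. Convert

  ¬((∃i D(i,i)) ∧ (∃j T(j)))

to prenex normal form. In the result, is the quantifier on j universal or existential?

universal

Move each ¬ inward, flipping quantifiers it crosses:
  (∀i ¬D(i,i)) ∨ (∀j ¬T(j))
Finally move all quantifiers to the prefix:
  ∀i ∀j (¬D(i,i) ∨ ¬T(j))
The quantifier ∃j sits under an odd number of negations, so it flips to ∀j.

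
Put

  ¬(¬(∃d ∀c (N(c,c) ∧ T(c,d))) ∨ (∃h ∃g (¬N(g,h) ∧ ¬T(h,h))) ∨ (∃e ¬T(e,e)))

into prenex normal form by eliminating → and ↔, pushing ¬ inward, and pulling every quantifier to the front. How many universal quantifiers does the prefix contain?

4

Drive negations inward (¬∀x A ≡ ∃x ¬A, ¬∃x A ≡ ∀x ¬A, De Morgan for ∧/∨):
  (∃d ∀c (N(c,c) ∧ T(c,d))) ∧ (∀h ∀g (N(g,h) ∨ T(h,h))) ∧ (∀e T(e,e))
Pull the quantifiers to the front (each side's bound variable is not free in the other side):
  ∃d ∀c ∀h ∀g ∀e (N(c,c) ∧ T(c,d) ∧ (N(g,h) ∨ T(h,h)) ∧ T(e,e))
The prefix is ∃d ∀c ∀h ∀g ∀e: 4 universal, 1 existential.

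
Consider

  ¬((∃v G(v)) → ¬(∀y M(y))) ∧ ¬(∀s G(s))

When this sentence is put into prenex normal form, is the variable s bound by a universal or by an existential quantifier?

existential

First replace A → B with ¬A ∨ B.
  ¬(¬(∃v G(v)) ∨ ¬(∀y M(y))) ∧ ¬(∀s G(s))
Drive negations inward (¬∀x A ≡ ∃x ¬A, ¬∃x A ≡ ∀x ¬A, De Morgan for ∧/∨):
  (∃v G(v)) ∧ (∀y M(y)) ∧ (∃s ¬G(s))
Pull the quantifiers to the front (each side's bound variable is not free in the other side):
  ∃v ∀y ∃s (G(v) ∧ M(y) ∧ ¬G(s))
The quantifier ∀s sits under an odd number of negations (counting the antecedent side of each →), so it flips to ∃s.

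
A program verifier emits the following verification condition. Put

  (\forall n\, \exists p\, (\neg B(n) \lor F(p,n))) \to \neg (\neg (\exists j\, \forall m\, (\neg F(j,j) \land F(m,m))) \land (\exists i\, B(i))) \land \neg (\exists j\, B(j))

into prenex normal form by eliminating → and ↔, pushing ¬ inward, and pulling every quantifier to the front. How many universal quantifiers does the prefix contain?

4

First replace A → B with ¬A ∨ B.
  \neg (\forall n\, \exists p\, (\neg B(n) \lor F(p,n))) \lor \neg (\neg (\exists j\, \forall m\, (\neg F(j,j) \land F(m,m))) \land (\exists i\, B(i))) \land \neg (\exists j\, B(j))
Push ¬ through the quantifiers and connectives to reach negation normal form:
  (\exists n\, \forall p\, (B(n) \land \neg F(p,n))) \lor ((\exists j\, \forall m\, (\neg F(j,j) \land F(m,m))) \lor (\forall i\, \neg B(i))) \land (\forall j\, \neg B(j))
Standardize variables apart so no two quantifiers bind the same name: j↦u1.
  (\exists n\, \forall p\, (B(n) \land \neg F(p,n))) \lor ((\exists j\, \forall m\, (\neg F(j,j) \land F(m,m))) \lor (\forall i\, \neg B(i))) \land (\forall u1\, \neg B(u1))
Finally move all quantifiers to the prefix:
  \exists n\, \forall p\, \exists j\, \forall m\, \forall i\, \forall u1\, (B(n) \land \neg F(p,n) \lor (\neg F(j,j) \land F(m,m) \lor \neg B(i)) \land \neg B(u1))
The prefix is \exists n \forall p \exists j \forall m \forall i \forall u1: 4 universal, 2 existential.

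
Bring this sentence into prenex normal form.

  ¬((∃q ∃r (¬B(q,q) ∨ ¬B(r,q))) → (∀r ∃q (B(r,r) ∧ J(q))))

∃q ∃r ∃p ∀x1 ((¬B(q,q) ∨ ¬B(r,q)) ∧ (¬B(p,p) ∨ ¬J(x1)))

First replace A → B with ¬A ∨ B.
  ¬(¬(∃q ∃r (¬B(q,q) ∨ ¬B(r,q))) ∨ (∀r ∃q (B(r,r) ∧ J(q))))
Move each ¬ inward, flipping quantifiers it crosses:
  (∃q ∃r (¬B(q,q) ∨ ¬B(r,q))) ∧ (∃r ∀q (¬B(r,r) ∨ ¬J(q)))
Give each quantifier a distinct variable: r↦p, q↦x1.
  (∃q ∃r (¬B(q,q) ∨ ¬B(r,q))) ∧ (∃p ∀x1 (¬B(p,p) ∨ ¬J(x1)))
Finally move all quantifiers to the prefix:
  ∃q ∃r ∃p ∀x1 ((¬B(q,q) ∨ ¬B(r,q)) ∧ (¬B(p,p) ∨ ¬J(x1)))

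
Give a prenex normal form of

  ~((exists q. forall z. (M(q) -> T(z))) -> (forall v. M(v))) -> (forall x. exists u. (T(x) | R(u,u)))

Eliminate → and ↔ using ¬ and ∨.
  ~~(~(exists q. forall z. (~M(q) | T(z))) | (forall v. M(v))) | (forall x. exists u. (T(x) | R(u,u)))
Push ¬ through the quantifiers and connectives to reach negation normal form:
  (forall q. exists z. (M(q) & ~T(z))) | (forall v. M(v)) | (forall x. exists u. (T(x) | R(u,u)))
All bound variables are already distinct, so no renaming is needed.
Extract every quantifier outward, since the variables are now distinct and don't occur free across branches:
  forall q. exists z. forall v. forall x. exists u. (M(q) & ~T(z) | M(v) | T(x) | R(u,u))

forall q. exists z. forall v. forall x. exists u. (M(q) & ~T(z) | M(v) | T(x) | R(u,u))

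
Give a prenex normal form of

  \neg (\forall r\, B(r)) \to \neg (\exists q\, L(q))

\forall r\, \forall q\, (B(r) \lor \neg L(q))

First replace A → B with ¬A ∨ B.
  \neg \neg (\forall r\, B(r)) \lor \neg (\exists q\, L(q))
Push ¬ through the quantifiers and connectives to reach negation normal form:
  (\forall r\, B(r)) \lor (\forall q\, \neg L(q))
Extract every quantifier outward, since the variables are now distinct and don't occur free across branches:
  \forall r\, \forall q\, (B(r) \lor \neg L(q))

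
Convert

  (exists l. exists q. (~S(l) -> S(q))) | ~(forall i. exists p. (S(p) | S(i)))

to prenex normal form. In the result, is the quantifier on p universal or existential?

Eliminate → and ↔ using ¬ and ∨.
  (exists l. exists q. (~~S(l) | S(q))) | ~(forall i. exists p. (S(p) | S(i)))
Push ¬ through the quantifiers and connectives to reach negation normal form:
  (exists l. exists q. (S(l) | S(q))) | (exists i. forall p. (~S(p) & ~S(i)))
Extract every quantifier outward, since the variables are now distinct and don't occur free across branches:
  exists l. exists q. exists i. forall p. (S(l) | S(q) | ~S(p) & ~S(i))
The quantifier exists p sits under an odd number of negations (counting the antecedent side of each →), so it flips to forall p.

universal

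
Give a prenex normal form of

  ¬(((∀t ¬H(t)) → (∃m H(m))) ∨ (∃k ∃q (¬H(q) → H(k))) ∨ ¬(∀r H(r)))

First replace A → B with ¬A ∨ B.
  ¬(¬(∀t ¬H(t)) ∨ (∃m H(m)) ∨ (∃k ∃q (¬¬H(q) ∨ H(k))) ∨ ¬(∀r H(r)))
Push ¬ through the quantifiers and connectives to reach negation normal form:
  (∀t ¬H(t)) ∧ (∀m ¬H(m)) ∧ (∀k ∀q (¬H(q) ∧ ¬H(k))) ∧ (∀r H(r))
Extract every quantifier outward, since the variables are now distinct and don't occur free across branches:
  ∀t ∀m ∀k ∀q ∀r (¬H(t) ∧ ¬H(m) ∧ ¬H(q) ∧ ¬H(k) ∧ H(r))

∀t ∀m ∀k ∀q ∀r (¬H(t) ∧ ¬H(m) ∧ ¬H(q) ∧ ¬H(k) ∧ H(r))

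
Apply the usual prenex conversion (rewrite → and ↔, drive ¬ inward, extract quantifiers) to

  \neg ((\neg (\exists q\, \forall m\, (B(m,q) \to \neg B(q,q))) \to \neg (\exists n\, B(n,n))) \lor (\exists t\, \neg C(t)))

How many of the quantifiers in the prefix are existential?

2

Eliminate → and ↔ using ¬ and ∨.
  \neg (\neg \neg (\exists q\, \forall m\, (\neg B(m,q) \lor \neg B(q,q))) \lor \neg (\exists n\, B(n,n)) \lor (\exists t\, \neg C(t)))
Move each ¬ inward, flipping quantifiers it crosses:
  (\forall q\, \exists m\, (B(m,q) \land B(q,q))) \land (\exists n\, B(n,n)) \land (\forall t\, C(t))
All bound variables are already distinct, so no renaming is needed.
Finally move all quantifiers to the prefix:
  \forall q\, \exists m\, \exists n\, \forall t\, (B(m,q) \land B(q,q) \land B(n,n) \land C(t))
The prefix is \forall q \exists m \exists n \forall t: 2 universal, 2 existential.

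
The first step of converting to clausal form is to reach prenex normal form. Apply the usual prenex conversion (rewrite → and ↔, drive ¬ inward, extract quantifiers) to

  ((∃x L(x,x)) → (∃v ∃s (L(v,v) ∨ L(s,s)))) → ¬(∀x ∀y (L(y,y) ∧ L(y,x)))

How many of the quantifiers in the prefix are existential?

3

Rewrite implications/biconditionals: A → B as ¬A ∨ B.
  ¬(¬(∃x L(x,x)) ∨ (∃v ∃s (L(v,v) ∨ L(s,s)))) ∨ ¬(∀x ∀y (L(y,y) ∧ L(y,x)))
Push ¬ through the quantifiers and connectives to reach negation normal form:
  (∃x L(x,x)) ∧ (∀v ∀s (¬L(v,v) ∧ ¬L(s,s))) ∨ (∃x ∃y (¬L(y,y) ∨ ¬L(y,x)))
Standardize variables apart so no two quantifiers bind the same name: x↦w.
  (∃x L(x,x)) ∧ (∀v ∀s (¬L(v,v) ∧ ¬L(s,s))) ∨ (∃w ∃y (¬L(y,y) ∨ ¬L(y,w)))
Finally move all quantifiers to the prefix:
  ∃x ∀v ∀s ∃w ∃y (L(x,x) ∧ ¬L(v,v) ∧ ¬L(s,s) ∨ ¬L(y,y) ∨ ¬L(y,w))
The prefix is ∃x ∀v ∀s ∃w ∃y: 2 universal, 3 existential.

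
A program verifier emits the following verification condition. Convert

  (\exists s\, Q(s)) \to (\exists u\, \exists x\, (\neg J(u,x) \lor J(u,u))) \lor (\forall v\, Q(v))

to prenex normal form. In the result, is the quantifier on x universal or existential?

Rewrite implications/biconditionals: A → B as ¬A ∨ B.
  \neg (\exists s\, Q(s)) \lor (\exists u\, \exists x\, (\neg J(u,x) \lor J(u,u))) \lor (\forall v\, Q(v))
Drive negations inward (¬∀x A ≡ ∃x ¬A, ¬∃x A ≡ ∀x ¬A, De Morgan for ∧/∨):
  (\forall s\, \neg Q(s)) \lor (\exists u\, \exists x\, (\neg J(u,x) \lor J(u,u))) \lor (\forall v\, Q(v))
Finally move all quantifiers to the prefix:
  \forall s\, \exists u\, \exists x\, \forall v\, (\neg Q(s) \lor \neg J(u,x) \lor J(u,u) \lor Q(v))
The quantifier \exists x sits under an even number of negations (counting the antecedent side of each →), so it remains existential.

existential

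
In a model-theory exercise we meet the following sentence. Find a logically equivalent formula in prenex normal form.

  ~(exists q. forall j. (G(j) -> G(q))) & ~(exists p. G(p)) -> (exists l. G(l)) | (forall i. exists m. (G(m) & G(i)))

Eliminate → and ↔ using ¬ and ∨.
  ~(~(exists q. forall j. (~G(j) | G(q))) & ~(exists p. G(p))) | (exists l. G(l)) | (forall i. exists m. (G(m) & G(i)))
Drive negations inward (¬∀x A ≡ ∃x ¬A, ¬∃x A ≡ ∀x ¬A, De Morgan for ∧/∨):
  (exists q. forall j. (~G(j) | G(q))) | (exists p. G(p)) | (exists l. G(l)) | (forall i. exists m. (G(m) & G(i)))
Pull the quantifiers to the front (each side's bound variable is not free in the other side):
  exists q. forall j. exists p. exists l. forall i. exists m. (~G(j) | G(q) | G(p) | G(l) | G(m) & G(i))

exists q. forall j. exists p. exists l. forall i. exists m. (~G(j) | G(q) | G(p) | G(l) | G(m) & G(i))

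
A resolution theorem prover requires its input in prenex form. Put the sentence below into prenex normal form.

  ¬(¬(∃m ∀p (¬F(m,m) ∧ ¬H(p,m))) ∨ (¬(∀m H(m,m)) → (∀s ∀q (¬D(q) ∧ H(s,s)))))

First replace A → B with ¬A ∨ B.
  ¬(¬(∃m ∀p (¬F(m,m) ∧ ¬H(p,m))) ∨ ¬¬(∀m H(m,m)) ∨ (∀s ∀q (¬D(q) ∧ H(s,s))))
Drive negations inward (¬∀x A ≡ ∃x ¬A, ¬∃x A ≡ ∀x ¬A, De Morgan for ∧/∨):
  (∃m ∀p (¬F(m,m) ∧ ¬H(p,m))) ∧ (∃m ¬H(m,m)) ∧ (∃s ∃q (D(q) ∨ ¬H(s,s)))
Rename bound variables to avoid capture: m↦a.
  (∃m ∀p (¬F(m,m) ∧ ¬H(p,m))) ∧ (∃a ¬H(a,a)) ∧ (∃s ∃q (D(q) ∨ ¬H(s,s)))
Extract every quantifier outward, since the variables are now distinct and don't occur free across branches:
  ∃m ∀p ∃a ∃s ∃q (¬F(m,m) ∧ ¬H(p,m) ∧ ¬H(a,a) ∧ (D(q) ∨ ¬H(s,s)))

∃m ∀p ∃a ∃s ∃q (¬F(m,m) ∧ ¬H(p,m) ∧ ¬H(a,a) ∧ (D(q) ∨ ¬H(s,s)))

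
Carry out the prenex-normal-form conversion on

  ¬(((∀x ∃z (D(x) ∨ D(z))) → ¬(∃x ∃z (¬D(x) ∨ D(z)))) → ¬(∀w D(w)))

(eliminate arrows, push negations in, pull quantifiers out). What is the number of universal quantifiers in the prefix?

4

Rewrite implications/biconditionals: A → B as ¬A ∨ B.
  ¬(¬(¬(∀x ∃z (D(x) ∨ D(z))) ∨ ¬(∃x ∃z (¬D(x) ∨ D(z)))) ∨ ¬(∀w D(w)))
Move each ¬ inward, flipping quantifiers it crosses:
  ((∃x ∀z (¬D(x) ∧ ¬D(z))) ∨ (∀x ∀z (D(x) ∧ ¬D(z)))) ∧ (∀w D(w))
Rename bound variables to avoid capture: x↦s, z↦r.
  ((∃x ∀z (¬D(x) ∧ ¬D(z))) ∨ (∀s ∀r (D(s) ∧ ¬D(r)))) ∧ (∀w D(w))
Extract every quantifier outward, since the variables are now distinct and don't occur free across branches:
  ∃x ∀z ∀s ∀r ∀w ((¬D(x) ∧ ¬D(z) ∨ D(s) ∧ ¬D(r)) ∧ D(w))
The prefix is ∃x ∀z ∀s ∀r ∀w: 4 universal, 1 existential.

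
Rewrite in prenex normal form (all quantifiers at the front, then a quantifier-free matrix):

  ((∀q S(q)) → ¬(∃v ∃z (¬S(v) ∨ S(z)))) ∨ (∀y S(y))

Eliminate → and ↔ using ¬ and ∨.
  ¬(∀q S(q)) ∨ ¬(∃v ∃z (¬S(v) ∨ S(z))) ∨ (∀y S(y))
Drive negations inward (¬∀x A ≡ ∃x ¬A, ¬∃x A ≡ ∀x ¬A, De Morgan for ∧/∨):
  (∃q ¬S(q)) ∨ (∀v ∀z (S(v) ∧ ¬S(z))) ∨ (∀y S(y))
Finally move all quantifiers to the prefix:
  ∃q ∀v ∀z ∀y (¬S(q) ∨ S(v) ∧ ¬S(z) ∨ S(y))

∃q ∀v ∀z ∀y (¬S(q) ∨ S(v) ∧ ¬S(z) ∨ S(y))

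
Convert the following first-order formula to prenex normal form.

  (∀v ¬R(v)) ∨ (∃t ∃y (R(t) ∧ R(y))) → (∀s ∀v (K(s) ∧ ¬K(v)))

∃v ∀t ∀y ∀s ∀r (R(v) ∧ (¬R(t) ∨ ¬R(y)) ∨ K(s) ∧ ¬K(r))

First replace A → B with ¬A ∨ B.
  ¬((∀v ¬R(v)) ∨ (∃t ∃y (R(t) ∧ R(y)))) ∨ (∀s ∀v (K(s) ∧ ¬K(v)))
Push ¬ through the quantifiers and connectives to reach negation normal form:
  (∃v R(v)) ∧ (∀t ∀y (¬R(t) ∨ ¬R(y))) ∨ (∀s ∀v (K(s) ∧ ¬K(v)))
Give each quantifier a distinct variable: v↦r.
  (∃v R(v)) ∧ (∀t ∀y (¬R(t) ∨ ¬R(y))) ∨ (∀s ∀r (K(s) ∧ ¬K(r)))
Pull the quantifiers to the front (each side's bound variable is not free in the other side):
  ∃v ∀t ∀y ∀s ∀r (R(v) ∧ (¬R(t) ∨ ¬R(y)) ∨ K(s) ∧ ¬K(r))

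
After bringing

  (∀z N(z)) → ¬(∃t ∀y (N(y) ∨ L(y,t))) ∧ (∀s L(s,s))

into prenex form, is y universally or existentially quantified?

existential

Rewrite implications/biconditionals: A → B as ¬A ∨ B.
  ¬(∀z N(z)) ∨ ¬(∃t ∀y (N(y) ∨ L(y,t))) ∧ (∀s L(s,s))
Drive negations inward (¬∀x A ≡ ∃x ¬A, ¬∃x A ≡ ∀x ¬A, De Morgan for ∧/∨):
  (∃z ¬N(z)) ∨ (∀t ∃y (¬N(y) ∧ ¬L(y,t))) ∧ (∀s L(s,s))
All bound variables are already distinct, so no renaming is needed.
Pull the quantifiers to the front (each side's bound variable is not free in the other side):
  ∃z ∀t ∃y ∀s (¬N(z) ∨ ¬N(y) ∧ ¬L(y,t) ∧ L(s,s))
The quantifier ∀y sits under an odd number of negations (counting the antecedent side of each →), so it flips to ∃y.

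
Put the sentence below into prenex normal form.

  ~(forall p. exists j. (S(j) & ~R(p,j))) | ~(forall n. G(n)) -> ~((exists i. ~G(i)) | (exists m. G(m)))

First replace A → B with ¬A ∨ B.
  ~(~(forall p. exists j. (S(j) & ~R(p,j))) | ~(forall n. G(n))) | ~((exists i. ~G(i)) | (exists m. G(m)))
Drive negations inward (¬∀x A ≡ ∃x ¬A, ¬∃x A ≡ ∀x ¬A, De Morgan for ∧/∨):
  (forall p. exists j. (S(j) & ~R(p,j))) & (forall n. G(n)) | (forall i. G(i)) & (forall m. ~G(m))
Pull the quantifiers to the front (each side's bound variable is not free in the other side):
  forall p. exists j. forall n. forall i. forall m. (S(j) & ~R(p,j) & G(n) | G(i) & ~G(m))

forall p. exists j. forall n. forall i. forall m. (S(j) & ~R(p,j) & G(n) | G(i) & ~G(m))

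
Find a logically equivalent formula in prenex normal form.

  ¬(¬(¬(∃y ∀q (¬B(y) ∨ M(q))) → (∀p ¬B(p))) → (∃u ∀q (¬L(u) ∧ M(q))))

Rewrite implications/biconditionals: A → B as ¬A ∨ B.
  ¬(¬¬(¬¬(∃y ∀q (¬B(y) ∨ M(q))) ∨ (∀p ¬B(p))) ∨ (∃u ∀q (¬L(u) ∧ M(q))))
Move each ¬ inward, flipping quantifiers it crosses:
  (∀y ∃q (B(y) ∧ ¬M(q))) ∧ (∃p B(p)) ∧ (∀u ∃q (L(u) ∨ ¬M(q)))
Rename bound variables to avoid capture: q↦v.
  (∀y ∃q (B(y) ∧ ¬M(q))) ∧ (∃p B(p)) ∧ (∀u ∃v (L(u) ∨ ¬M(v)))
Extract every quantifier outward, since the variables are now distinct and don't occur free across branches:
  ∀y ∃q ∃p ∀u ∃v (B(y) ∧ ¬M(q) ∧ B(p) ∧ (L(u) ∨ ¬M(v)))

∀y ∃q ∃p ∀u ∃v (B(y) ∧ ¬M(q) ∧ B(p) ∧ (L(u) ∨ ¬M(v)))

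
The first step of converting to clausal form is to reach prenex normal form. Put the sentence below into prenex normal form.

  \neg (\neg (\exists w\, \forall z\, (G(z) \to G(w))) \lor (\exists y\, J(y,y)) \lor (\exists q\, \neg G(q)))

\exists w\, \forall z\, \forall y\, \forall q\, ((\neg G(z) \lor G(w)) \land \neg J(y,y) \land G(q))

Eliminate → and ↔ using ¬ and ∨.
  \neg (\neg (\exists w\, \forall z\, (\neg G(z) \lor G(w))) \lor (\exists y\, J(y,y)) \lor (\exists q\, \neg G(q)))
Drive negations inward (¬∀x A ≡ ∃x ¬A, ¬∃x A ≡ ∀x ¬A, De Morgan for ∧/∨):
  (\exists w\, \forall z\, (\neg G(z) \lor G(w))) \land (\forall y\, \neg J(y,y)) \land (\forall q\, G(q))
All bound variables are already distinct, so no renaming is needed.
Extract every quantifier outward, since the variables are now distinct and don't occur free across branches:
  \exists w\, \forall z\, \forall y\, \forall q\, ((\neg G(z) \lor G(w)) \land \neg J(y,y) \land G(q))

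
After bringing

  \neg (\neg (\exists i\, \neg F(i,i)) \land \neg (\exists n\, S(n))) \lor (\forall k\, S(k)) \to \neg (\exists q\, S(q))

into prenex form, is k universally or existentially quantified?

existential

First replace A → B with ¬A ∨ B.
  \neg (\neg (\neg (\exists i\, \neg F(i,i)) \land \neg (\exists n\, S(n))) \lor (\forall k\, S(k))) \lor \neg (\exists q\, S(q))
Push ¬ through the quantifiers and connectives to reach negation normal form:
  (\forall i\, F(i,i)) \land (\forall n\, \neg S(n)) \land (\exists k\, \neg S(k)) \lor (\forall q\, \neg S(q))
Pull the quantifiers to the front (each side's bound variable is not free in the other side):
  \forall i\, \forall n\, \exists k\, \forall q\, (F(i,i) \land \neg S(n) \land \neg S(k) \lor \neg S(q))
The quantifier \forall k sits under an odd number of negations (counting the antecedent side of each →), so it flips to \exists k.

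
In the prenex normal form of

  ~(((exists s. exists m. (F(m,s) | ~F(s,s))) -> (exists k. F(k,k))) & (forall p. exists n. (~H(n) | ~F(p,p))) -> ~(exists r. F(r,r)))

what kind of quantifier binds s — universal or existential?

universal

Eliminate → and ↔ using ¬ and ∨.
  ~(~((~(exists s. exists m. (F(m,s) | ~F(s,s))) | (exists k. F(k,k))) & (forall p. exists n. (~H(n) | ~F(p,p)))) | ~(exists r. F(r,r)))
Drive negations inward (¬∀x A ≡ ∃x ¬A, ¬∃x A ≡ ∀x ¬A, De Morgan for ∧/∨):
  ((forall s. forall m. (~F(m,s) & F(s,s))) | (exists k. F(k,k))) & (forall p. exists n. (~H(n) | ~F(p,p))) & (exists r. F(r,r))
All bound variables are already distinct, so no renaming is needed.
Extract every quantifier outward, since the variables are now distinct and don't occur free across branches:
  forall s. forall m. exists k. forall p. exists n. exists r. ((~F(m,s) & F(s,s) | F(k,k)) & (~H(n) | ~F(p,p)) & F(r,r))
The quantifier exists s sits under an odd number of negations (counting the antecedent side of each →), so it flips to forall s.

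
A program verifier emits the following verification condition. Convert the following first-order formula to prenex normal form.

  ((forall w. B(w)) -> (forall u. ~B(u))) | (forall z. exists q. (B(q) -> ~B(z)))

First replace A → B with ¬A ∨ B.
  ~(forall w. B(w)) | (forall u. ~B(u)) | (forall z. exists q. (~B(q) | ~B(z)))
Move each ¬ inward, flipping quantifiers it crosses:
  (exists w. ~B(w)) | (forall u. ~B(u)) | (forall z. exists q. (~B(q) | ~B(z)))
Finally move all quantifiers to the prefix:
  exists w. forall u. forall z. exists q. (~B(w) | ~B(u) | ~B(q) | ~B(z))

exists w. forall u. forall z. exists q. (~B(w) | ~B(u) | ~B(q) | ~B(z))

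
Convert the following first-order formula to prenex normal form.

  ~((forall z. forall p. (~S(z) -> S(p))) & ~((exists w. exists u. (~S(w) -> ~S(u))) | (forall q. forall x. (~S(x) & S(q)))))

First replace A → B with ¬A ∨ B.
  ~((forall z. forall p. (~~S(z) | S(p))) & ~((exists w. exists u. (~~S(w) | ~S(u))) | (forall q. forall x. (~S(x) & S(q)))))
Drive negations inward (¬∀x A ≡ ∃x ¬A, ¬∃x A ≡ ∀x ¬A, De Morgan for ∧/∨):
  (exists z. exists p. (~S(z) & ~S(p))) | (exists w. exists u. (S(w) | ~S(u))) | (forall q. forall x. (~S(x) & S(q)))
Extract every quantifier outward, since the variables are now distinct and don't occur free across branches:
  exists z. exists p. exists w. exists u. forall q. forall x. (~S(z) & ~S(p) | S(w) | ~S(u) | ~S(x) & S(q))

exists z. exists p. exists w. exists u. forall q. forall x. (~S(z) & ~S(p) | S(w) | ~S(u) | ~S(x) & S(q))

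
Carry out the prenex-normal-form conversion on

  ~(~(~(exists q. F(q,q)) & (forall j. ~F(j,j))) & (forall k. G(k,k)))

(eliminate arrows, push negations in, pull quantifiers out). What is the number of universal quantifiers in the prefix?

Drive negations inward (¬∀x A ≡ ∃x ¬A, ¬∃x A ≡ ∀x ¬A, De Morgan for ∧/∨):
  (forall q. ~F(q,q)) & (forall j. ~F(j,j)) | (exists k. ~G(k,k))
All bound variables are already distinct, so no renaming is needed.
Extract every quantifier outward, since the variables are now distinct and don't occur free across branches:
  forall q. forall j. exists k. (~F(q,q) & ~F(j,j) | ~G(k,k))
The prefix is forall q forall j exists k: 2 universal, 1 existential.

2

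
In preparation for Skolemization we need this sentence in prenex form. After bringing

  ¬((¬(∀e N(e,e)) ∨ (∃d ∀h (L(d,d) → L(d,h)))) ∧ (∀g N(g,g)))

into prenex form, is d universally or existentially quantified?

First replace A → B with ¬A ∨ B.
  ¬((¬(∀e N(e,e)) ∨ (∃d ∀h (¬L(d,d) ∨ L(d,h)))) ∧ (∀g N(g,g)))
Move each ¬ inward, flipping quantifiers it crosses:
  (∀e N(e,e)) ∧ (∀d ∃h (L(d,d) ∧ ¬L(d,h))) ∨ (∃g ¬N(g,g))
All bound variables are already distinct, so no renaming is needed.
Finally move all quantifiers to the prefix:
  ∀e ∀d ∃h ∃g (N(e,e) ∧ L(d,d) ∧ ¬L(d,h) ∨ ¬N(g,g))
The quantifier ∃d sits under an odd number of negations (counting the antecedent side of each →), so it flips to ∀d.

universal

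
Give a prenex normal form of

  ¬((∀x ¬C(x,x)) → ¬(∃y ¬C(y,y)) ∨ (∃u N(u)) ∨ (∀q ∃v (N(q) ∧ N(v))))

∀x ∃y ∀u ∃q ∀v (¬C(x,x) ∧ ¬C(y,y) ∧ ¬N(u) ∧ (¬N(q) ∨ ¬N(v)))

Eliminate → and ↔ using ¬ and ∨.
  ¬(¬(∀x ¬C(x,x)) ∨ ¬(∃y ¬C(y,y)) ∨ (∃u N(u)) ∨ (∀q ∃v (N(q) ∧ N(v))))
Move each ¬ inward, flipping quantifiers it crosses:
  (∀x ¬C(x,x)) ∧ (∃y ¬C(y,y)) ∧ (∀u ¬N(u)) ∧ (∃q ∀v (¬N(q) ∨ ¬N(v)))
All bound variables are already distinct, so no renaming is needed.
Pull the quantifiers to the front (each side's bound variable is not free in the other side):
  ∀x ∃y ∀u ∃q ∀v (¬C(x,x) ∧ ¬C(y,y) ∧ ¬N(u) ∧ (¬N(q) ∨ ¬N(v)))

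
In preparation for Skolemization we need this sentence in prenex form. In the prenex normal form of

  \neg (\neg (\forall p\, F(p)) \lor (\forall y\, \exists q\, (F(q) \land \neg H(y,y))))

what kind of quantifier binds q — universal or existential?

universal

Move each ¬ inward, flipping quantifiers it crosses:
  (\forall p\, F(p)) \land (\exists y\, \forall q\, (\neg F(q) \lor H(y,y)))
Extract every quantifier outward, since the variables are now distinct and don't occur free across branches:
  \forall p\, \exists y\, \forall q\, (F(p) \land (\neg F(q) \lor H(y,y)))
The quantifier \exists q sits under an odd number of negations, so it flips to \forall q.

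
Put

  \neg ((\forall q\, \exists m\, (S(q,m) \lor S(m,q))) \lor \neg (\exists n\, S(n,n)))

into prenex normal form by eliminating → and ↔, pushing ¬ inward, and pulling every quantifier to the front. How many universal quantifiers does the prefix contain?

1

Drive negations inward (¬∀x A ≡ ∃x ¬A, ¬∃x A ≡ ∀x ¬A, De Morgan for ∧/∨):
  (\exists q\, \forall m\, (\neg S(q,m) \land \neg S(m,q))) \land (\exists n\, S(n,n))
Finally move all quantifiers to the prefix:
  \exists q\, \forall m\, \exists n\, (\neg S(q,m) \land \neg S(m,q) \land S(n,n))
The prefix is \exists q \forall m \exists n: 1 universal, 2 existential.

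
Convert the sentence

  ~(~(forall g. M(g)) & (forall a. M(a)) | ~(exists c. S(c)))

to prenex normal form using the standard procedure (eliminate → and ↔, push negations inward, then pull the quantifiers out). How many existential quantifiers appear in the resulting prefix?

Push ¬ through the quantifiers and connectives to reach negation normal form:
  ((forall g. M(g)) | (exists a. ~M(a))) & (exists c. S(c))
All bound variables are already distinct, so no renaming is needed.
Pull the quantifiers to the front (each side's bound variable is not free in the other side):
  forall g. exists a. exists c. ((M(g) | ~M(a)) & S(c))
The prefix is forall g exists a exists c: 1 universal, 2 existential.

2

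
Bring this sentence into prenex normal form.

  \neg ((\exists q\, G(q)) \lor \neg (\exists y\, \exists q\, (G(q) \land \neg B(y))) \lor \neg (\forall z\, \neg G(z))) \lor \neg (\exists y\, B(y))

\forall q\, \exists y\, \exists w1\, \forall z\, \forall s\, (\neg G(q) \land G(w1) \land \neg B(y) \land \neg G(z) \lor \neg B(s))

Push ¬ through the quantifiers and connectives to reach negation normal form:
  (\forall q\, \neg G(q)) \land (\exists y\, \exists q\, (G(q) \land \neg B(y))) \land (\forall z\, \neg G(z)) \lor (\forall y\, \neg B(y))
Rename bound variables to avoid capture: q↦w1, y↦s.
  (\forall q\, \neg G(q)) \land (\exists y\, \exists w1\, (G(w1) \land \neg B(y))) \land (\forall z\, \neg G(z)) \lor (\forall s\, \neg B(s))
Pull the quantifiers to the front (each side's bound variable is not free in the other side):
  \forall q\, \exists y\, \exists w1\, \forall z\, \forall s\, (\neg G(q) \land G(w1) \land \neg B(y) \land \neg G(z) \lor \neg B(s))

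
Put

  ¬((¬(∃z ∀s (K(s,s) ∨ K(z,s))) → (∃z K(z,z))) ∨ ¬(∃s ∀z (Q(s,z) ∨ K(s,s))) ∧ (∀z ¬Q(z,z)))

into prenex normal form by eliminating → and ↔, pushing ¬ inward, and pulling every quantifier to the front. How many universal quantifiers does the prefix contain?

3

Eliminate → and ↔ using ¬ and ∨.
  ¬(¬¬(∃z ∀s (K(s,s) ∨ K(z,s))) ∨ (∃z K(z,z)) ∨ ¬(∃s ∀z (Q(s,z) ∨ K(s,s))) ∧ (∀z ¬Q(z,z)))
Drive negations inward (¬∀x A ≡ ∃x ¬A, ¬∃x A ≡ ∀x ¬A, De Morgan for ∧/∨):
  (∀z ∃s (¬K(s,s) ∧ ¬K(z,s))) ∧ (∀z ¬K(z,z)) ∧ ((∃s ∀z (Q(s,z) ∨ K(s,s))) ∨ (∃z Q(z,z)))
Rename bound variables to avoid capture: z↦v1, s↦q, z↦x, z↦u1.
  (∀z ∃s (¬K(s,s) ∧ ¬K(z,s))) ∧ (∀v1 ¬K(v1,v1)) ∧ ((∃q ∀x (Q(q,x) ∨ K(q,q))) ∨ (∃u1 Q(u1,u1)))
Extract every quantifier outward, since the variables are now distinct and don't occur free across branches:
  ∀z ∃s ∀v1 ∃q ∀x ∃u1 (¬K(s,s) ∧ ¬K(z,s) ∧ ¬K(v1,v1) ∧ (Q(q,x) ∨ K(q,q) ∨ Q(u1,u1)))
The prefix is ∀z ∃s ∀v1 ∃q ∀x ∃u1: 3 universal, 3 existential.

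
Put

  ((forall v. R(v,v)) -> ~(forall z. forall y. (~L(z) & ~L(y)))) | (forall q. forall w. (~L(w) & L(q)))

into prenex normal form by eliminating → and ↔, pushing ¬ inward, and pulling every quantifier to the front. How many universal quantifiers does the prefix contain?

Eliminate → and ↔ using ¬ and ∨.
  ~(forall v. R(v,v)) | ~(forall z. forall y. (~L(z) & ~L(y))) | (forall q. forall w. (~L(w) & L(q)))
Move each ¬ inward, flipping quantifiers it crosses:
  (exists v. ~R(v,v)) | (exists z. exists y. (L(z) | L(y))) | (forall q. forall w. (~L(w) & L(q)))
Pull the quantifiers to the front (each side's bound variable is not free in the other side):
  exists v. exists z. exists y. forall q. forall w. (~R(v,v) | L(z) | L(y) | ~L(w) & L(q))
The prefix is exists v exists z exists y forall q forall w: 2 universal, 3 existential.

2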